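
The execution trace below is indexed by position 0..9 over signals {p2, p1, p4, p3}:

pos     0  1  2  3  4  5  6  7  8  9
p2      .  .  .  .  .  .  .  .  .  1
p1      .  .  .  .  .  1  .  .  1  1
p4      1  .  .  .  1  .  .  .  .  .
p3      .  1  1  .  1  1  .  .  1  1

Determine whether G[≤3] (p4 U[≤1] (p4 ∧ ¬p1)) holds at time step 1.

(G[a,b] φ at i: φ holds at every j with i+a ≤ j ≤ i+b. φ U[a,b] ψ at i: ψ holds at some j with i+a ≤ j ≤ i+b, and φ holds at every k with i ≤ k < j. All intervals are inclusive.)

Check (p4 U[≤1] (p4 ∧ ¬p1)) at every j in [1,4]:
  j=1: fails
  j=2: fails
  j=3: fails
  j=4: holds
Fails at j=1 → formula fails.

No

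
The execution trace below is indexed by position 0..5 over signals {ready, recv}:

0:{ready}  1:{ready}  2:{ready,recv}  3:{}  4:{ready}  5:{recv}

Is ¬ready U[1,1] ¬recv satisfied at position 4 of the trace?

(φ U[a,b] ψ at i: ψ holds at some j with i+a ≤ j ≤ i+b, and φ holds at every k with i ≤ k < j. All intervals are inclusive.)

Need some j in [5,5] with ¬recv, and ¬ready at every k in [4,j-1].
  j=5: ¬recv false.
No j in the window works → until fails.

Does not hold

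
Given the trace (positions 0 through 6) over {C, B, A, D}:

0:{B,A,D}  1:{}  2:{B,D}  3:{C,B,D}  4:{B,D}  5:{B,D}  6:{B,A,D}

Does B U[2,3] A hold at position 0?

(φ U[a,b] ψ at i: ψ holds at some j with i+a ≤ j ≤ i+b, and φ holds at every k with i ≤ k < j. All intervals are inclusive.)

Need some j in [2,3] with A, and B at every k in [0,j-1].
  j=2: A false.
  j=3: A false.
No j in the window works → until fails.

No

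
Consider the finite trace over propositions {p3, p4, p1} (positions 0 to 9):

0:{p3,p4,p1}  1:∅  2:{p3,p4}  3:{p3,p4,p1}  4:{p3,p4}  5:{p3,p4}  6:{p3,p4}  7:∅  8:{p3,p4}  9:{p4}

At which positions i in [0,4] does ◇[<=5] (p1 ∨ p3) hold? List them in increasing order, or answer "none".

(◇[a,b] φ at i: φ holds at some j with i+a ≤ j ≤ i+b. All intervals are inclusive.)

Evaluate at each i in [0,4]:
  i=0: ✓ (witness j=0)
  i=1: ✓ (witness j=2)
  i=2: ✓ (witness j=2)
  i=3: ✓ (witness j=3)
  i=4: ✓ (witness j=4)

0, 1, 2, 3, 4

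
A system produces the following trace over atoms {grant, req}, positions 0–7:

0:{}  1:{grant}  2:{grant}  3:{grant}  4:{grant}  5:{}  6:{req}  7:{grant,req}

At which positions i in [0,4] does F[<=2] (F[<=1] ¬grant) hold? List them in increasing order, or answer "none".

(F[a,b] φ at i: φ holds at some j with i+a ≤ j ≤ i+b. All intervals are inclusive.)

Evaluate at each i in [0,4]:
  i=0: ✓ (witness j=0)
  i=1: ✗ (none in [1,3])
  i=2: ✓ (witness j=4)
  i=3: ✓ (witness j=4)
  i=4: ✓ (witness j=4)

0, 2, 3, 4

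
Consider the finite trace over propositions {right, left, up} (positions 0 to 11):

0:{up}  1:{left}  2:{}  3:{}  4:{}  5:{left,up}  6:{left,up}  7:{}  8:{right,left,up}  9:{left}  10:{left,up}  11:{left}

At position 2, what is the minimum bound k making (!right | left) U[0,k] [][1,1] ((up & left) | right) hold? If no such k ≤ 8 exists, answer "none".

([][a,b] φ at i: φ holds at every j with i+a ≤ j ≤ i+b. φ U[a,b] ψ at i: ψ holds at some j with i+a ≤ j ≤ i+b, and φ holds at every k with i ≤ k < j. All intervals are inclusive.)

Need earliest j ≥ 2 with [][1,1] ((up & left) | right), and (!right | left) at every k in [2,j-1].
  j=2: rhs fails.
  j=3: rhs fails.
  j=4: rhs holds; lhs holds on [2,3]. k = 2.

2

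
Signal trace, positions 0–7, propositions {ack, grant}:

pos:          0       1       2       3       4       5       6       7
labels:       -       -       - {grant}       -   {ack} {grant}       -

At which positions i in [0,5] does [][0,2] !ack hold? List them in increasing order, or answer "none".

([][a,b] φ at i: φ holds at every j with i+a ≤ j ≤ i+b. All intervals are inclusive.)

0, 1, 2

Evaluate at each i in [0,5]:
  i=0: ✓ (all of [0,2])
  i=1: ✓ (all of [1,3])
  i=2: ✓ (all of [2,4])
  i=3: ✗ (fails at j=5)
  i=4: ✗ (fails at j=5)
  i=5: ✗ (fails at j=5)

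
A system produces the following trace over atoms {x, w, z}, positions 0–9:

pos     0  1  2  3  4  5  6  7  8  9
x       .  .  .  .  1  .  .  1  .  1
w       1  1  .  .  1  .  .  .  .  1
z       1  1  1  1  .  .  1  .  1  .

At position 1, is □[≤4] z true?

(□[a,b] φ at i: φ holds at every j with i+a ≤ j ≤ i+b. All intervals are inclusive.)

Check z at every j in [1,5]:
  j=1: true
  j=2: true
  j=3: true
  j=4: false
  j=5: false
Fails at j=4 → formula fails.

No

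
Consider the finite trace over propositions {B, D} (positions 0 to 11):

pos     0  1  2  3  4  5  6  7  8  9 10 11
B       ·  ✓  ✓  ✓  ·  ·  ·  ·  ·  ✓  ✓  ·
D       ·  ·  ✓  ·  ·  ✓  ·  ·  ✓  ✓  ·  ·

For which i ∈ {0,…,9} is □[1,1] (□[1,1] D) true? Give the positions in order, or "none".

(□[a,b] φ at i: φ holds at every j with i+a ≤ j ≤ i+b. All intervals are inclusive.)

Evaluate at each i in [0,9]:
  i=0: ✓ (all of [1,1])
  i=1: ✗ (fails at j=2)
  i=2: ✗ (fails at j=3)
  i=3: ✓ (all of [4,4])
  i=4: ✗ (fails at j=5)
  i=5: ✗ (fails at j=6)
  i=6: ✓ (all of [7,7])
  i=7: ✓ (all of [8,8])
  i=8: ✗ (fails at j=9)
  i=9: ✗ (fails at j=10)

0, 3, 6, 7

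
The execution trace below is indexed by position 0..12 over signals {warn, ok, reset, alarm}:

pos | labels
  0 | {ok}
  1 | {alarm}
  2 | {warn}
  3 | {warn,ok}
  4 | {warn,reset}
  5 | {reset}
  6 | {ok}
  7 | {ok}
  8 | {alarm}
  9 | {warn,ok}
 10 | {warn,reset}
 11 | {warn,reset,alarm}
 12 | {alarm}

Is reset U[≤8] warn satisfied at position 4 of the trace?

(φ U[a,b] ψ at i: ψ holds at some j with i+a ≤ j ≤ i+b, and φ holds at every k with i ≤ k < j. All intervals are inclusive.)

True

Need some j in [4,12] with warn, and reset at every k in [4,j-1].
  j=4: warn holds; no prefix to check → satisfied.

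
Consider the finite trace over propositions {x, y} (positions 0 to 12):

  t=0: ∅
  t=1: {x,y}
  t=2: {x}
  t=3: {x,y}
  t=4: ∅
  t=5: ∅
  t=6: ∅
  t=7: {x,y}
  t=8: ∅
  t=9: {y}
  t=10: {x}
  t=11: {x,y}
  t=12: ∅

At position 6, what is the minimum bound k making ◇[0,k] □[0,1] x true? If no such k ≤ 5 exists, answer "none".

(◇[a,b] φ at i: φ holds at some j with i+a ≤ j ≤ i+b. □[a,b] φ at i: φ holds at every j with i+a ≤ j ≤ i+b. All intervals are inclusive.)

Scan j = 6,7,… for □[0,1] x:
  j=6: fails
  j=7: fails
  j=8: fails
  j=9: fails
  j=10: holds
First hit at j=10, so smallest k = 10-6 = 4.

4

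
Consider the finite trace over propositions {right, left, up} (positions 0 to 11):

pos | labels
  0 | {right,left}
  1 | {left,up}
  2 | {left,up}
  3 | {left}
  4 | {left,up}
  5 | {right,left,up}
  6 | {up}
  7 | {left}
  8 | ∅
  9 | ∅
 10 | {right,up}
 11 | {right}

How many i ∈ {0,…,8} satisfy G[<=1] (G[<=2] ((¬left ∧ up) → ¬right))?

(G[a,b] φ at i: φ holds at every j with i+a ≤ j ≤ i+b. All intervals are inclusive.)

7

Evaluate at each i in [0,8]:
  i=0: ✓ (all of [0,1])
  i=1: ✓ (all of [1,2])
  i=2: ✓ (all of [2,3])
  i=3: ✓ (all of [3,4])
  i=4: ✓ (all of [4,5])
  i=5: ✓ (all of [5,6])
  i=6: ✓ (all of [6,7])
  i=7: ✗ (fails at j=8)
  i=8: ✗ (fails at j=8)
Positions where it holds: {0, 1, 2, 3, 4, 5, 6} → 7.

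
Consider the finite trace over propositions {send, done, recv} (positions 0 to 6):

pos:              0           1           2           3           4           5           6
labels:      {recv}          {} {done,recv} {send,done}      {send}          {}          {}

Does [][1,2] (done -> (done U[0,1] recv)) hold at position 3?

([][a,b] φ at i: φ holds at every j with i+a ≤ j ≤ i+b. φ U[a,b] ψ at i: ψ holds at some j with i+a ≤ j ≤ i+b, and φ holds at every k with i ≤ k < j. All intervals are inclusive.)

Holds

Check (done -> (done U[0,1] recv)) at every j in [4,5]:
  j=4: antecedent false → ✓
  j=5: antecedent false → ✓
All positions satisfy it → formula holds.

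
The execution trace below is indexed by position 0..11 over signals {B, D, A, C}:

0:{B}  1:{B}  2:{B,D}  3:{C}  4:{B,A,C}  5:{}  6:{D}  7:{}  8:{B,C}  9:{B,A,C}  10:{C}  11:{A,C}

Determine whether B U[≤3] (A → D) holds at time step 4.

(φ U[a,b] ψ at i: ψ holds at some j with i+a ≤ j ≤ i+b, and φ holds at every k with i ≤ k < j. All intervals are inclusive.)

Need some j in [4,7] with (A → D), and B at every k in [4,j-1].
  j=4: (A → D) false.
  j=5: (A → D) holds; B holds at every k in [4,4] → satisfied.

Yes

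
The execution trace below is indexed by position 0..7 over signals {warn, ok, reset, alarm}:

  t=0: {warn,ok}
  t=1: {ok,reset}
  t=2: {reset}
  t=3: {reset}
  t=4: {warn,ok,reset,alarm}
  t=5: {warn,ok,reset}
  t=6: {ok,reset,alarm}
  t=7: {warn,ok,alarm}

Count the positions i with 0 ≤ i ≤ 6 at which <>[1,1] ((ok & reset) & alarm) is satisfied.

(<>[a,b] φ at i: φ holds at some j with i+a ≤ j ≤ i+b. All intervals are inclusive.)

Evaluate at each i in [0,6]:
  i=0: ✗ (none in [1,1])
  i=1: ✗ (none in [2,2])
  i=2: ✗ (none in [3,3])
  i=3: ✓ (witness j=4)
  i=4: ✗ (none in [5,5])
  i=5: ✓ (witness j=6)
  i=6: ✗ (none in [7,7])
Positions where it holds: {3, 5} → 2.

2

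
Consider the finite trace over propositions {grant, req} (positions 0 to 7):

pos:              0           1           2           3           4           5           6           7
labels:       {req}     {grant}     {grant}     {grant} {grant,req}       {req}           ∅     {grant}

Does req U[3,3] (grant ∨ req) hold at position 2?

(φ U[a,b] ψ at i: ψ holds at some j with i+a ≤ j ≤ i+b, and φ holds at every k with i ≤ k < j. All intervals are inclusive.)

Need some j in [5,5] with (grant ∨ req), and req at every k in [2,j-1].
  j=5: (grant ∨ req) holds, but req fails at k=2 → not this j.
No j in the window works → until fails.

No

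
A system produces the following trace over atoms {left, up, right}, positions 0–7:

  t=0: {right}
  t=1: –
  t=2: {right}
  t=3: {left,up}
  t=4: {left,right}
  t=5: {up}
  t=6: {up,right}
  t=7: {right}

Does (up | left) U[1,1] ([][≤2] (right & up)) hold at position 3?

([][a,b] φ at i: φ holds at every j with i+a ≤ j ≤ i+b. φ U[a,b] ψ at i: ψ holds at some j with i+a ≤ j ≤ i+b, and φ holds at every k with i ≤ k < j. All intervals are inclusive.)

Need some j in [4,4] with [][≤2] (right & up), and (up | left) at every k in [3,j-1].
  j=4: [][≤2] (right & up) — fails at 4.
No j in the window works → until fails.

Does not hold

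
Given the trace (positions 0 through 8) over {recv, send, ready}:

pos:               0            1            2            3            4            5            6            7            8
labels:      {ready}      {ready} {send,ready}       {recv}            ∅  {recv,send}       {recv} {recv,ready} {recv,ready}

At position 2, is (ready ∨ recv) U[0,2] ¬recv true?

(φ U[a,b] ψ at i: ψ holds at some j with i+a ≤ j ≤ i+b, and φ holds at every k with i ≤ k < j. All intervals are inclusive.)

Need some j in [2,4] with ¬recv, and (ready ∨ recv) at every k in [2,j-1].
  j=2: ¬recv holds; no prefix to check → satisfied.

Holds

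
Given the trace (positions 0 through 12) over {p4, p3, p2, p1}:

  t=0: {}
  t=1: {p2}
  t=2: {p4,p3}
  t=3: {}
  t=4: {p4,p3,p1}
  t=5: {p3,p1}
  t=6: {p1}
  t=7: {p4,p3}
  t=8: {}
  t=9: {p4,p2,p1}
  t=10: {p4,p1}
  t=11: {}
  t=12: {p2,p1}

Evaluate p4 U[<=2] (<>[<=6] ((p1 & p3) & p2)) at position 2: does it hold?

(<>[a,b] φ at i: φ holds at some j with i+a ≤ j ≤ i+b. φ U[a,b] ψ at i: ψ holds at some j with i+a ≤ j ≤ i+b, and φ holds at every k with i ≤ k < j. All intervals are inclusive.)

False

Need some j in [2,4] with <>[<=6] ((p1 & p3) & p2), and p4 at every k in [2,j-1].
  j=2: <>[<=6] ((p1 & p3) & p2) — fails (none in [2,8]).
  j=3: <>[<=6] ((p1 & p3) & p2) — fails (none in [3,9]).
  j=4: <>[<=6] ((p1 & p3) & p2) — fails (none in [4,10]).
No j in the window works → until fails.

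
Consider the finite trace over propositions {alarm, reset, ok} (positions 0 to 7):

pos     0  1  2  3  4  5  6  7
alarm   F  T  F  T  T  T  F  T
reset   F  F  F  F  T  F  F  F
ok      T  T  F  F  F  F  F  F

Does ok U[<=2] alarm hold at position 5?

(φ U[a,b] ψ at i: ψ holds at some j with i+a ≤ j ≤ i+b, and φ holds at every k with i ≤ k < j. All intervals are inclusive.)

True

Need some j in [5,7] with alarm, and ok at every k in [5,j-1].
  j=5: alarm holds; no prefix to check → satisfied.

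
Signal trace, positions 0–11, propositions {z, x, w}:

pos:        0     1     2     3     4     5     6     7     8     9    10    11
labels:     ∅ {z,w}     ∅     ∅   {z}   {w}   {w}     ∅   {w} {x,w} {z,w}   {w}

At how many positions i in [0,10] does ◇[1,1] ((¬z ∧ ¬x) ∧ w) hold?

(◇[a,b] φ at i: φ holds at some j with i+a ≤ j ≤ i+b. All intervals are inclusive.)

4

Evaluate at each i in [0,10]:
  i=0: ✗ (none in [1,1])
  i=1: ✗ (none in [2,2])
  i=2: ✗ (none in [3,3])
  i=3: ✗ (none in [4,4])
  i=4: ✓ (witness j=5)
  i=5: ✓ (witness j=6)
  i=6: ✗ (none in [7,7])
  i=7: ✓ (witness j=8)
  i=8: ✗ (none in [9,9])
  i=9: ✗ (none in [10,10])
  i=10: ✓ (witness j=11)
Positions where it holds: {4, 5, 7, 10} → 4.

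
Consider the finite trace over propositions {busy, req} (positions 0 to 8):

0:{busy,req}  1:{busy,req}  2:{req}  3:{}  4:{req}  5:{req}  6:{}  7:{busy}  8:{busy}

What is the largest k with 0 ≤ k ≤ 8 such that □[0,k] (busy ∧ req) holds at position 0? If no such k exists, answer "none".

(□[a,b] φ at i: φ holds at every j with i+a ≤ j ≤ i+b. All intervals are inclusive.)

(busy ∧ req) must hold from j=0 onward; find where it first fails.
  j=0: holds
  j=1: holds
  j=2: fails
Holds on [0,1], so largest k = 1.

1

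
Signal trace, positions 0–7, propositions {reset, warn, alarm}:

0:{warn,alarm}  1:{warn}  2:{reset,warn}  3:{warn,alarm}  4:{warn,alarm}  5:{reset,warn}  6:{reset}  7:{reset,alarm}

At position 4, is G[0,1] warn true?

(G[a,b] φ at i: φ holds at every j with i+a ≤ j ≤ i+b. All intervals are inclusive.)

Check warn at every j in [4,5]:
  j=4: true
  j=5: true
All positions satisfy it → formula holds.

Yes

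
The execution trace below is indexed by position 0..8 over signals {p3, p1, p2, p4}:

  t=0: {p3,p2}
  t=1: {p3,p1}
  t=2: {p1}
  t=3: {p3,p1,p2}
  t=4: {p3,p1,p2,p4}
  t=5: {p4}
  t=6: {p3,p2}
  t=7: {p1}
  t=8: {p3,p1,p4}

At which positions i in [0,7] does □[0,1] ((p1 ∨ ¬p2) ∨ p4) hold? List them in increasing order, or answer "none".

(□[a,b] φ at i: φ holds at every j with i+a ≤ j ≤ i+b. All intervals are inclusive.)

Evaluate at each i in [0,7]:
  i=0: ✗ (fails at j=0)
  i=1: ✓ (all of [1,2])
  i=2: ✓ (all of [2,3])
  i=3: ✓ (all of [3,4])
  i=4: ✓ (all of [4,5])
  i=5: ✗ (fails at j=6)
  i=6: ✗ (fails at j=6)
  i=7: ✓ (all of [7,8])

1, 2, 3, 4, 7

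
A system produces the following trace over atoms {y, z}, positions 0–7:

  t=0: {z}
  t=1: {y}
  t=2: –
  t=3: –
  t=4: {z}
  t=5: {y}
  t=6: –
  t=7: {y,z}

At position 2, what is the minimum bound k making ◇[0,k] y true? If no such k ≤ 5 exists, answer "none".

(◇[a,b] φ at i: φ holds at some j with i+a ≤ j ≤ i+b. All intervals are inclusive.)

3

Scan j = 2,3,… for y:
  j=2: fails
  j=3: fails
  j=4: fails
  j=5: holds
First hit at j=5, so smallest k = 5-2 = 3.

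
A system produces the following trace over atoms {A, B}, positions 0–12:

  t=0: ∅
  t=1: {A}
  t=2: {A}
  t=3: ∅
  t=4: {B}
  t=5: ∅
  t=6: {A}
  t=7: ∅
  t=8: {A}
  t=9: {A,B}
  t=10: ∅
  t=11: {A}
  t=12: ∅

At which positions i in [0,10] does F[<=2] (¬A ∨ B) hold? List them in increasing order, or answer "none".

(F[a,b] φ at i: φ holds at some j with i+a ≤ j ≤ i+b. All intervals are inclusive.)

0, 1, 2, 3, 4, 5, 6, 7, 8, 9, 10

Evaluate at each i in [0,10]:
  i=0: ✓ (witness j=0)
  i=1: ✓ (witness j=3)
  i=2: ✓ (witness j=3)
  i=3: ✓ (witness j=3)
  i=4: ✓ (witness j=4)
  i=5: ✓ (witness j=5)
  i=6: ✓ (witness j=7)
  i=7: ✓ (witness j=7)
  i=8: ✓ (witness j=9)
  i=9: ✓ (witness j=9)
  i=10: ✓ (witness j=10)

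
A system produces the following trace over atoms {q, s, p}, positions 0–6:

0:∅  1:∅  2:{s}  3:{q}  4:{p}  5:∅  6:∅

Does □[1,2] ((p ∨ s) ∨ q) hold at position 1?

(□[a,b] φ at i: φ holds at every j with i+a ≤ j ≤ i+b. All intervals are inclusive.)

Holds

Check ((p ∨ s) ∨ q) at every j in [2,3]:
  j=2: true
  j=3: true
All positions satisfy it → formula holds.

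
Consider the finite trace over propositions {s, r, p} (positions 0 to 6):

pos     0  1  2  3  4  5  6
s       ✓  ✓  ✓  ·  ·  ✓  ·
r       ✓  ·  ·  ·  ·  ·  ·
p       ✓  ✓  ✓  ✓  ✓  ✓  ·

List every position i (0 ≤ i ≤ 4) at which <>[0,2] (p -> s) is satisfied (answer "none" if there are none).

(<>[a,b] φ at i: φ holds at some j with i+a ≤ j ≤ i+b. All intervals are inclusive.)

Evaluate at each i in [0,4]:
  i=0: ✓ (witness j=0)
  i=1: ✓ (witness j=1)
  i=2: ✓ (witness j=2)
  i=3: ✓ (witness j=5)
  i=4: ✓ (witness j=5)

0, 1, 2, 3, 4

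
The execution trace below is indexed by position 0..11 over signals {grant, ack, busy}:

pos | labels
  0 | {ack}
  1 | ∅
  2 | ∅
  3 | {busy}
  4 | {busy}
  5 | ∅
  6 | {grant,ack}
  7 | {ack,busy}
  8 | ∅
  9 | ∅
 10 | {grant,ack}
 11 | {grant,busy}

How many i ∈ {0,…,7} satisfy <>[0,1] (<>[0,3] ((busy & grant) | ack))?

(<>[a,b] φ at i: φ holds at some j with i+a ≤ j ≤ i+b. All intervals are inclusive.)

7

Evaluate at each i in [0,7]:
  i=0: ✓ (witness j=0)
  i=1: ✗ (none in [1,2])
  i=2: ✓ (witness j=3)
  i=3: ✓ (witness j=3)
  i=4: ✓ (witness j=4)
  i=5: ✓ (witness j=5)
  i=6: ✓ (witness j=6)
  i=7: ✓ (witness j=7)
Positions where it holds: {0, 2, 3, 4, 5, 6, 7} → 7.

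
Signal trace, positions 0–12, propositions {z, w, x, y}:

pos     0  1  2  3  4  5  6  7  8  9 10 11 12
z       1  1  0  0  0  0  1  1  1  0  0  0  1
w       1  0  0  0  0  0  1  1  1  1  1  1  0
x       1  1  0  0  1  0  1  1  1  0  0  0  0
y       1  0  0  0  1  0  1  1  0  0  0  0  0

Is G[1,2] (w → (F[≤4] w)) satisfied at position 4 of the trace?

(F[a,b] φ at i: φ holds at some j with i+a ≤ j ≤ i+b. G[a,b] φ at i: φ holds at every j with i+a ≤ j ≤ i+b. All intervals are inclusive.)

Check (w → (F[≤4] w)) at every j in [5,6]:
  j=5: antecedent false → ✓
  j=6: antecedent true; consequent holds (witness at 6) → ✓
All positions satisfy it → formula holds.

True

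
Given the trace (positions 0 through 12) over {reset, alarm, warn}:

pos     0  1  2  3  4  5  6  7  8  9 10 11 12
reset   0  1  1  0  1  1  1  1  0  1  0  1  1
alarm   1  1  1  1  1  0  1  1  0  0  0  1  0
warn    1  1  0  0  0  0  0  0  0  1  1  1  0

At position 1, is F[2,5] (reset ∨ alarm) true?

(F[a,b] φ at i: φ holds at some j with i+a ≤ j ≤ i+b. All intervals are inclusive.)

Check (reset ∨ alarm) at each j in [3,6]:
  j=3: true
  j=4: true
  j=5: true
  j=6: true
Found at j=3 → formula holds.

Holds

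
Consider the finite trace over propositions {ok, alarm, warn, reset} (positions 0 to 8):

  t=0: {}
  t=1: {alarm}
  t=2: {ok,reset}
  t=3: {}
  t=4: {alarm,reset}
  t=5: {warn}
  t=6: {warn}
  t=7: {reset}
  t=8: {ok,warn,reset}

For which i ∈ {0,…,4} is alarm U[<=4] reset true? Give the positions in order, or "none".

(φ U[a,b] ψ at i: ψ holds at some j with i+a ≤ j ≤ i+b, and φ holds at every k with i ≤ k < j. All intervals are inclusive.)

Evaluate at each i in [0,4]:
  i=0: ✗ (lhs fails at k=0 before rhs at j=2)
  i=1: ✓ (rhs at j=2; lhs holds on [1,1])
  i=2: ✓ (rhs at j=2)
  i=3: ✗ (lhs fails at k=3 before rhs at j=4)
  i=4: ✓ (rhs at j=4)

1, 2, 4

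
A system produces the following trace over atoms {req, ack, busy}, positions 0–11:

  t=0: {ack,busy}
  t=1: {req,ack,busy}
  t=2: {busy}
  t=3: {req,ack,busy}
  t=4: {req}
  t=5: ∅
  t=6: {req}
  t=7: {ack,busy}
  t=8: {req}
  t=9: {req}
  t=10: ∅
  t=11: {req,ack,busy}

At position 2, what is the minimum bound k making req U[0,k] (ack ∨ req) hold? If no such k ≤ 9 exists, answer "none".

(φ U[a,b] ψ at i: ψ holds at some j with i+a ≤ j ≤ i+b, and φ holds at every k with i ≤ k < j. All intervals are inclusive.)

none

Need earliest j ≥ 2 with (ack ∨ req), and req at every k in [2,j-1].
  j=2: rhs fails.
  j=3: rhs holds but lhs fails at k=2.
  j=4: rhs holds but lhs fails at k=2.
  j=5: rhs fails.
  j=6: rhs holds but lhs fails at k=2.
  j=7: rhs holds but lhs fails at k=2.
  j=8: rhs holds but lhs fails at k=2.
  j=9: rhs holds but lhs fails at k=2.
  j=10: rhs fails.
  j=11: rhs holds but lhs fails at k=2.
No witness within the range → none.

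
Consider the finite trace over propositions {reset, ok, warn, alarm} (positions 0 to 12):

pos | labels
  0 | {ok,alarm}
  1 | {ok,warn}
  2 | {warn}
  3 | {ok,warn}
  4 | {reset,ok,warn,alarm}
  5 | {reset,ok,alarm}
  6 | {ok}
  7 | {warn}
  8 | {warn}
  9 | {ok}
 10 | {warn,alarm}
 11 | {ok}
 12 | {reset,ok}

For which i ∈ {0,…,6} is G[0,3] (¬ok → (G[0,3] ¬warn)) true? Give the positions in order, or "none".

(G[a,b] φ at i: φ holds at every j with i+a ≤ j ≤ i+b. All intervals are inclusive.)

3

Evaluate at each i in [0,6]:
  i=0: ✗ (fails at j=2)
  i=1: ✗ (fails at j=2)
  i=2: ✗ (fails at j=2)
  i=3: ✓ (all of [3,6])
  i=4: ✗ (fails at j=7)
  i=5: ✗ (fails at j=7)
  i=6: ✗ (fails at j=7)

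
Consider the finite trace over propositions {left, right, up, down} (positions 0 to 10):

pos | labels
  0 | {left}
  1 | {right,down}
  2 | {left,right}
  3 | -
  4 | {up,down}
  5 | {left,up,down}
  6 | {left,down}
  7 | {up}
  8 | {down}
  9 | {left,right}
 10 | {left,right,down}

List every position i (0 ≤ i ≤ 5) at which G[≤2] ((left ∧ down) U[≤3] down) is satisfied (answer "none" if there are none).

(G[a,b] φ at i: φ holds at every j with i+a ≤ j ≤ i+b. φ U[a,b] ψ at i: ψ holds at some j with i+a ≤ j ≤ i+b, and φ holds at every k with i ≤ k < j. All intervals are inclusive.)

4

Evaluate at each i in [0,5]:
  i=0: ✗ (fails at j=0)
  i=1: ✗ (fails at j=2)
  i=2: ✗ (fails at j=2)
  i=3: ✗ (fails at j=3)
  i=4: ✓ (all of [4,6])
  i=5: ✗ (fails at j=7)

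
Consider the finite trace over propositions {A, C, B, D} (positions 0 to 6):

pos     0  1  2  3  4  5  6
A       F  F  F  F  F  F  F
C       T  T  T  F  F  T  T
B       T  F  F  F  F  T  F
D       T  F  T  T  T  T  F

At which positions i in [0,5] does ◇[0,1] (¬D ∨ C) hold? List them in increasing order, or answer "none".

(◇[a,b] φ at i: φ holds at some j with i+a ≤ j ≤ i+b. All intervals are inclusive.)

0, 1, 2, 4, 5

Evaluate at each i in [0,5]:
  i=0: ✓ (witness j=0)
  i=1: ✓ (witness j=1)
  i=2: ✓ (witness j=2)
  i=3: ✗ (none in [3,4])
  i=4: ✓ (witness j=5)
  i=5: ✓ (witness j=5)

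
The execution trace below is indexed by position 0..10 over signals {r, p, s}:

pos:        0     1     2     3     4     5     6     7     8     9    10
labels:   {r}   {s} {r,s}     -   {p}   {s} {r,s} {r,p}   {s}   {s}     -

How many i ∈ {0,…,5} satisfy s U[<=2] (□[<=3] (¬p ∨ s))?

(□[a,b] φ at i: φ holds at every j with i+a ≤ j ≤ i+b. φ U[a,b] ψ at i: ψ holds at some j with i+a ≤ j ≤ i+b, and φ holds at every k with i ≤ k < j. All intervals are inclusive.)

1

Evaluate at each i in [0,5]:
  i=0: ✓ (rhs at j=0)
  i=1: ✗ (no rhs in [1,3])
  i=2: ✗ (no rhs in [2,4])
  i=3: ✗ (no rhs in [3,5])
  i=4: ✗ (no rhs in [4,6])
  i=5: ✗ (no rhs in [5,7])
Positions where it holds: {0} → 1.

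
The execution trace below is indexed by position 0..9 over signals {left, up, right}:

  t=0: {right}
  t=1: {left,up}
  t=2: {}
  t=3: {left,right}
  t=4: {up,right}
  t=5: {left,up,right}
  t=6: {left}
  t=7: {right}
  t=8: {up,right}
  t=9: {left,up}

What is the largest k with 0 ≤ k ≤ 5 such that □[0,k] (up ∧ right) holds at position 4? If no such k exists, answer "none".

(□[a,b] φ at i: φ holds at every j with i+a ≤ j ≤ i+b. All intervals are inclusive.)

1

(up ∧ right) must hold from j=4 onward; find where it first fails.
  j=4: holds
  j=5: holds
  j=6: fails
Holds on [4,5], so largest k = 1.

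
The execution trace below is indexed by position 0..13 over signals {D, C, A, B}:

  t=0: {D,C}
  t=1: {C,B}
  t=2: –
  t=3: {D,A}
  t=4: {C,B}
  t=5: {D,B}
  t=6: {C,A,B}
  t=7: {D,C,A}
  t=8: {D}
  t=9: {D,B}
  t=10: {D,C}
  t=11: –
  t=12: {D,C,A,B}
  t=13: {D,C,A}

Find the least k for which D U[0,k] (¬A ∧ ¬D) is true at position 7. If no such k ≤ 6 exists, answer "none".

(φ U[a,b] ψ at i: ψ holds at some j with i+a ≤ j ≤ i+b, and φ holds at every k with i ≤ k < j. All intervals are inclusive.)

4

Need earliest j ≥ 7 with (¬A ∧ ¬D), and D at every k in [7,j-1].
  j=7: rhs fails.
  j=8: rhs fails.
  j=9: rhs fails.
  j=10: rhs fails.
  j=11: rhs holds; lhs holds on [7,10]. k = 4.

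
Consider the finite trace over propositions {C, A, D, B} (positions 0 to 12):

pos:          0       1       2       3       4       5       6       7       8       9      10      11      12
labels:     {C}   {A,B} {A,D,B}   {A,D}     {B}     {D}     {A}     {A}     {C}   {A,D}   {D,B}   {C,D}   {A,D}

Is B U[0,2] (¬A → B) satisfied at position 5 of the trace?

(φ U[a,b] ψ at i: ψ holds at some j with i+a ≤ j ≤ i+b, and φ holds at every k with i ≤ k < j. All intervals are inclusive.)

Does not hold

Need some j in [5,7] with (¬A → B), and B at every k in [5,j-1].
  j=5: (¬A → B) false.
  j=6: (¬A → B) holds, but B fails at k=5 → not this j.
  j=7: (¬A → B) holds, but B fails at k=5 → not this j.
No j in the window works → until fails.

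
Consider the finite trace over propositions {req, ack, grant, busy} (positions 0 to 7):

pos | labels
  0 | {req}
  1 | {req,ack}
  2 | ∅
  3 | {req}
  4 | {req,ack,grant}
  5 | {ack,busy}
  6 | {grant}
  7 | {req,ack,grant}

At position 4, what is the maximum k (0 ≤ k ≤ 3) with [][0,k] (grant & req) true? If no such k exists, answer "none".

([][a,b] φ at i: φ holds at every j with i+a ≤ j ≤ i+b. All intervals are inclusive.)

(grant & req) must hold from j=4 onward; find where it first fails.
  j=4: holds
  j=5: fails
Holds on [4,4], so largest k = 0.

0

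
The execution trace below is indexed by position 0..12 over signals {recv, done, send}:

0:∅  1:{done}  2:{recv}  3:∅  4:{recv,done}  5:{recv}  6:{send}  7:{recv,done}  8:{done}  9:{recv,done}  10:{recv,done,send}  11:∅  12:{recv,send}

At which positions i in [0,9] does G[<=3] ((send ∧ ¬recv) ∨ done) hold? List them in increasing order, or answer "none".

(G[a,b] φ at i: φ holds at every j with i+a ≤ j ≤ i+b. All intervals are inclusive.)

6, 7

Evaluate at each i in [0,9]:
  i=0: ✗ (fails at j=0)
  i=1: ✗ (fails at j=2)
  i=2: ✗ (fails at j=2)
  i=3: ✗ (fails at j=3)
  i=4: ✗ (fails at j=5)
  i=5: ✗ (fails at j=5)
  i=6: ✓ (all of [6,9])
  i=7: ✓ (all of [7,10])
  i=8: ✗ (fails at j=11)
  i=9: ✗ (fails at j=11)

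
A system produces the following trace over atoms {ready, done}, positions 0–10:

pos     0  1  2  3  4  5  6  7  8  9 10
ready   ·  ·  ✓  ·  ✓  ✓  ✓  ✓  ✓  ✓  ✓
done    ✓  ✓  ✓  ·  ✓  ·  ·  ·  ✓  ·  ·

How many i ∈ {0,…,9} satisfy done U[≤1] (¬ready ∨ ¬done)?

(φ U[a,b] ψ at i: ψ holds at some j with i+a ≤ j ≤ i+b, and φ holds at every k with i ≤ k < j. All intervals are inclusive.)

10

Evaluate at each i in [0,9]:
  i=0: ✓ (rhs at j=0)
  i=1: ✓ (rhs at j=1)
  i=2: ✓ (rhs at j=3; lhs holds on [2,2])
  i=3: ✓ (rhs at j=3)
  i=4: ✓ (rhs at j=5; lhs holds on [4,4])
  i=5: ✓ (rhs at j=5)
  i=6: ✓ (rhs at j=6)
  i=7: ✓ (rhs at j=7)
  i=8: ✓ (rhs at j=9; lhs holds on [8,8])
  i=9: ✓ (rhs at j=9)
Positions where it holds: {0, 1, 2, 3, 4, 5, 6, 7, 8, 9} → 10.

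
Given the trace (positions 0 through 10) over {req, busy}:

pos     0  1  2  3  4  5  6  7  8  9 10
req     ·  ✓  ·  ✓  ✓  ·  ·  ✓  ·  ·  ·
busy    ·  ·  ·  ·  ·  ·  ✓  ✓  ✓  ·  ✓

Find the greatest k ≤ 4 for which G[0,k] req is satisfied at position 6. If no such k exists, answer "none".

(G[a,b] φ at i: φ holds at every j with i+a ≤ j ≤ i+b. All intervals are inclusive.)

none

req must hold from j=6 onward; find where it first fails.
  j=6: fails → no k works.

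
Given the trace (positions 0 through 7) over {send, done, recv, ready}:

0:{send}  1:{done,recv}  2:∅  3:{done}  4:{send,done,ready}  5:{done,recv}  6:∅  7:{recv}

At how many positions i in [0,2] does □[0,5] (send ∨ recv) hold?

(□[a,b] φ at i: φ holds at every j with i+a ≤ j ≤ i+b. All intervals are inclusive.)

Evaluate at each i in [0,2]:
  i=0: ✗ (fails at j=2)
  i=1: ✗ (fails at j=2)
  i=2: ✗ (fails at j=2)
Positions where it holds: {} → 0.

0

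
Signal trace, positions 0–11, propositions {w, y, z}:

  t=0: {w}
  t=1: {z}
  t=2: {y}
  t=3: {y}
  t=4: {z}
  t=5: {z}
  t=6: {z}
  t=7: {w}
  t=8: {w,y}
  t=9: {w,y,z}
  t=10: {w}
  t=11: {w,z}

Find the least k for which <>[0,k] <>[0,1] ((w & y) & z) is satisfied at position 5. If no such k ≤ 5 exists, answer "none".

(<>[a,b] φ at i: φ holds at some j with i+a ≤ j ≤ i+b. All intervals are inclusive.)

3

Scan j = 5,6,… for <>[0,1] ((w & y) & z):
  j=5: fails
  j=6: fails
  j=7: fails
  j=8: holds
First hit at j=8, so smallest k = 8-5 = 3.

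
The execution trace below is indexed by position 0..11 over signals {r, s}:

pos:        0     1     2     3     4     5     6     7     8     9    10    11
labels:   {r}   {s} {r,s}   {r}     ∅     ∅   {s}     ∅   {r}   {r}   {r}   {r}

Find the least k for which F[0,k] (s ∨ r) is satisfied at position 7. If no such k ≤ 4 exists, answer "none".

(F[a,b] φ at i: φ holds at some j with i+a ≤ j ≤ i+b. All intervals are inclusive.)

1

Scan j = 7,8,… for (s ∨ r):
  j=7: fails
  j=8: holds
First hit at j=8, so smallest k = 8-7 = 1.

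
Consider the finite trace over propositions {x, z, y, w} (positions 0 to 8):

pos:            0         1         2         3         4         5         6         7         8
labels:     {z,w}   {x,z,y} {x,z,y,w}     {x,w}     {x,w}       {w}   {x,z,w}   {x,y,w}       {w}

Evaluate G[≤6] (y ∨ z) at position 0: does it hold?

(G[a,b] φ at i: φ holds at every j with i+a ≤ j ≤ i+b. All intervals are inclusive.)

Check (y ∨ z) at every j in [0,6]:
  j=0: true
  j=1: true
  j=2: true
  j=3: false
  j=4: false
  j=5: false
  j=6: true
Fails at j=3 → formula fails.

False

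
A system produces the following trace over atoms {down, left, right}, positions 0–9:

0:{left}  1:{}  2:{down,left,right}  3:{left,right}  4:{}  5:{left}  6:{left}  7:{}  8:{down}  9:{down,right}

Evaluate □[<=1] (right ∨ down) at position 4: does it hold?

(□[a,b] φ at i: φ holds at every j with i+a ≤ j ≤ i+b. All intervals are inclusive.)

Does not hold

Check (right ∨ down) at every j in [4,5]:
  j=4: false
  j=5: false
Fails at j=4 → formula fails.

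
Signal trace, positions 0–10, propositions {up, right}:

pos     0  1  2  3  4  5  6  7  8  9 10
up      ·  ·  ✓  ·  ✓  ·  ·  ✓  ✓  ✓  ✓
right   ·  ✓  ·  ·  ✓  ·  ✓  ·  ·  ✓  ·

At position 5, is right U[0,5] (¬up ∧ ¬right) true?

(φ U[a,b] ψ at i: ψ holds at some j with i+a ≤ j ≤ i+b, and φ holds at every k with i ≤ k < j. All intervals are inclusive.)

True

Need some j in [5,10] with (¬up ∧ ¬right), and right at every k in [5,j-1].
  j=5: (¬up ∧ ¬right) holds; no prefix to check → satisfied.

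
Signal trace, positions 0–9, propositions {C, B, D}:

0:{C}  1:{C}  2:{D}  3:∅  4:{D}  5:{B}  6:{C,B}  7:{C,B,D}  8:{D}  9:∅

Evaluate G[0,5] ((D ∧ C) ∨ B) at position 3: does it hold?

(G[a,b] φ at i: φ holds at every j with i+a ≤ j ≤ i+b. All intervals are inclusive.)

No

Check ((D ∧ C) ∨ B) at every j in [3,8]:
  j=3: false
  j=4: false
  j=5: true
  j=6: true
  j=7: true
  j=8: false
Fails at j=3 → formula fails.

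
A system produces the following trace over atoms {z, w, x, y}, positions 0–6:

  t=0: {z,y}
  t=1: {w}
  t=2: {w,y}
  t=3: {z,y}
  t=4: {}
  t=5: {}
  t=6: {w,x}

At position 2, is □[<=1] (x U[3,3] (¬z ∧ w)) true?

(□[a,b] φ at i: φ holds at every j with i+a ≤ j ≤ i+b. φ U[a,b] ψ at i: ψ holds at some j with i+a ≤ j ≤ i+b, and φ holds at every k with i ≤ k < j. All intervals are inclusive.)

False

Check (x U[3,3] (¬z ∧ w)) at every j in [2,3]:
  j=2: fails
  j=3: fails
Fails at j=2 → formula fails.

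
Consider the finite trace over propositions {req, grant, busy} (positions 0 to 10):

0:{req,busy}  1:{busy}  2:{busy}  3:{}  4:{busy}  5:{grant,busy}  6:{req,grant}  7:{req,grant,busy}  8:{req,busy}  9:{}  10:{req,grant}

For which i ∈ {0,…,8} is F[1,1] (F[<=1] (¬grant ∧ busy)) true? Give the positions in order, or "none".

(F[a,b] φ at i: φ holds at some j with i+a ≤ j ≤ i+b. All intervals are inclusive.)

Evaluate at each i in [0,8]:
  i=0: ✓ (witness j=1)
  i=1: ✓ (witness j=2)
  i=2: ✓ (witness j=3)
  i=3: ✓ (witness j=4)
  i=4: ✗ (none in [5,5])
  i=5: ✗ (none in [6,6])
  i=6: ✓ (witness j=7)
  i=7: ✓ (witness j=8)
  i=8: ✗ (none in [9,9])

0, 1, 2, 3, 6, 7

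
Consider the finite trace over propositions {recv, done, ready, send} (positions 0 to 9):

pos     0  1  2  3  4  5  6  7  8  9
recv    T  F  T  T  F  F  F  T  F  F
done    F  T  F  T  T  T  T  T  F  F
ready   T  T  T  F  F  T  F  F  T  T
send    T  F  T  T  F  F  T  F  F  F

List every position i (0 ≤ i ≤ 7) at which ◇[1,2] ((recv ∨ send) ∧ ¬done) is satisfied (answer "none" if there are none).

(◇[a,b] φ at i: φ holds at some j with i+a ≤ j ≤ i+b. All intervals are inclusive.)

0, 1

Evaluate at each i in [0,7]:
  i=0: ✓ (witness j=2)
  i=1: ✓ (witness j=2)
  i=2: ✗ (none in [3,4])
  i=3: ✗ (none in [4,5])
  i=4: ✗ (none in [5,6])
  i=5: ✗ (none in [6,7])
  i=6: ✗ (none in [7,8])
  i=7: ✗ (none in [8,9])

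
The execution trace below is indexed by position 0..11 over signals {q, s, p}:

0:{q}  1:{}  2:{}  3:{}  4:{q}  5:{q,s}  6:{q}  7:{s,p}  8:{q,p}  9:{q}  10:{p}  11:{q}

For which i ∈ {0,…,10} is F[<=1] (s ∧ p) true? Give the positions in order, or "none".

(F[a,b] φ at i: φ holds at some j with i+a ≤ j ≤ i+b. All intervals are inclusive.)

6, 7

Evaluate at each i in [0,10]:
  i=0: ✗ (none in [0,1])
  i=1: ✗ (none in [1,2])
  i=2: ✗ (none in [2,3])
  i=3: ✗ (none in [3,4])
  i=4: ✗ (none in [4,5])
  i=5: ✗ (none in [5,6])
  i=6: ✓ (witness j=7)
  i=7: ✓ (witness j=7)
  i=8: ✗ (none in [8,9])
  i=9: ✗ (none in [9,10])
  i=10: ✗ (none in [10,11])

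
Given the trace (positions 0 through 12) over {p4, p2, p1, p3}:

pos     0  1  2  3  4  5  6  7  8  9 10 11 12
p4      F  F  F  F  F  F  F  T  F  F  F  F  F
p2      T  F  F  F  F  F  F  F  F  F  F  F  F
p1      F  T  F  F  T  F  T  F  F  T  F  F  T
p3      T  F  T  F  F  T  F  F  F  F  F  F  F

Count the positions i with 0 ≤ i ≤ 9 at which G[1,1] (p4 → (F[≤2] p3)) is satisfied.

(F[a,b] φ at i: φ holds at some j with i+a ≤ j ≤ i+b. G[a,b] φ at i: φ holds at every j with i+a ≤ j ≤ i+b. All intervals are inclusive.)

Evaluate at each i in [0,9]:
  i=0: ✓ (all of [1,1])
  i=1: ✓ (all of [2,2])
  i=2: ✓ (all of [3,3])
  i=3: ✓ (all of [4,4])
  i=4: ✓ (all of [5,5])
  i=5: ✓ (all of [6,6])
  i=6: ✗ (fails at j=7)
  i=7: ✓ (all of [8,8])
  i=8: ✓ (all of [9,9])
  i=9: ✓ (all of [10,10])
Positions where it holds: {0, 1, 2, 3, 4, 5, 7, 8, 9} → 9.

9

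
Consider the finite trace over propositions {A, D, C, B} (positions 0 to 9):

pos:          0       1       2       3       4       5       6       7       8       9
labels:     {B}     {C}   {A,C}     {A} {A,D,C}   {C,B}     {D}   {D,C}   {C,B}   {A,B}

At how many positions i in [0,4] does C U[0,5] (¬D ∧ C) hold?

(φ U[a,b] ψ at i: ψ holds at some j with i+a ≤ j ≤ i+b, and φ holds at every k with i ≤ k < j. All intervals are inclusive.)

3

Evaluate at each i in [0,4]:
  i=0: ✗ (lhs fails at k=0 before rhs at j=1)
  i=1: ✓ (rhs at j=1)
  i=2: ✓ (rhs at j=2)
  i=3: ✗ (lhs fails at k=3 before rhs at j=5)
  i=4: ✓ (rhs at j=5; lhs holds on [4,4])
Positions where it holds: {1, 2, 4} → 3.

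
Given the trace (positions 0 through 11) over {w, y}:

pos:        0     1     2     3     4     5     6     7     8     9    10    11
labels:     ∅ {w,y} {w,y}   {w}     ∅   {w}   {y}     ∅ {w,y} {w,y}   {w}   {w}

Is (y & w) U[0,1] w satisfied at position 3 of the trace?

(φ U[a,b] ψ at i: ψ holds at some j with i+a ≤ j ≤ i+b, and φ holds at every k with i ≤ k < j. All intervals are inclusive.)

Need some j in [3,4] with w, and (y & w) at every k in [3,j-1].
  j=3: w holds; no prefix to check → satisfied.

True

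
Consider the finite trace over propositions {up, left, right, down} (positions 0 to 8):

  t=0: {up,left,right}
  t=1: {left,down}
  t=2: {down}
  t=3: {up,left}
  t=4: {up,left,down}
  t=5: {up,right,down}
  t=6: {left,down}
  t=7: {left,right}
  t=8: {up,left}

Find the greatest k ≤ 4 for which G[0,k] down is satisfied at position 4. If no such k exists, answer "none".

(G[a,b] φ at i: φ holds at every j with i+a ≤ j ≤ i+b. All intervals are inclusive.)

down must hold from j=4 onward; find where it first fails.
  j=4: holds
  j=5: holds
  j=6: holds
  j=7: fails
Holds on [4,6], so largest k = 2.

2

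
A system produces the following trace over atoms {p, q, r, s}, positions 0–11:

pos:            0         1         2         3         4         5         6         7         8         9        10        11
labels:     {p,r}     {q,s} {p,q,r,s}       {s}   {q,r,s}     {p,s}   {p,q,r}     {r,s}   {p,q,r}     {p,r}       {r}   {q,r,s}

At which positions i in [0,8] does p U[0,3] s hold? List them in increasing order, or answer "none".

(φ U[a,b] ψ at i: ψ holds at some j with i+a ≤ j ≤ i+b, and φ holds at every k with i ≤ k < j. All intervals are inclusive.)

0, 1, 2, 3, 4, 5, 6, 7

Evaluate at each i in [0,8]:
  i=0: ✓ (rhs at j=1; lhs holds on [0,0])
  i=1: ✓ (rhs at j=1)
  i=2: ✓ (rhs at j=2)
  i=3: ✓ (rhs at j=3)
  i=4: ✓ (rhs at j=4)
  i=5: ✓ (rhs at j=5)
  i=6: ✓ (rhs at j=7; lhs holds on [6,6])
  i=7: ✓ (rhs at j=7)
  i=8: ✗ (lhs fails at k=10 before rhs at j=11)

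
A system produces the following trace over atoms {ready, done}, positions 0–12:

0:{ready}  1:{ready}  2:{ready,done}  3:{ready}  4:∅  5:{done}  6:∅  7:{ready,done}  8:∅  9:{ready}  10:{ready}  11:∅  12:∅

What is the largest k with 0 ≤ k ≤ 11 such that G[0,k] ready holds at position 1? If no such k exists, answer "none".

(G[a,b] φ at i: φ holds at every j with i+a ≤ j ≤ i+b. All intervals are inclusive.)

2

ready must hold from j=1 onward; find where it first fails.
  j=1: holds
  j=2: holds
  j=3: holds
  j=4: fails
Holds on [1,3], so largest k = 2.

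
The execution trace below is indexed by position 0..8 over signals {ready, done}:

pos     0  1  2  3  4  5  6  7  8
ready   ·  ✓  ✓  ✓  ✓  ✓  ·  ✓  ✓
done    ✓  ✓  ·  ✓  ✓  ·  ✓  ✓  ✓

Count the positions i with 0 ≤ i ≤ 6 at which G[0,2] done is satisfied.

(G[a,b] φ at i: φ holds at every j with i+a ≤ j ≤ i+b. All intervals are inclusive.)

Evaluate at each i in [0,6]:
  i=0: ✗ (fails at j=2)
  i=1: ✗ (fails at j=2)
  i=2: ✗ (fails at j=2)
  i=3: ✗ (fails at j=5)
  i=4: ✗ (fails at j=5)
  i=5: ✗ (fails at j=5)
  i=6: ✓ (all of [6,8])
Positions where it holds: {6} → 1.

1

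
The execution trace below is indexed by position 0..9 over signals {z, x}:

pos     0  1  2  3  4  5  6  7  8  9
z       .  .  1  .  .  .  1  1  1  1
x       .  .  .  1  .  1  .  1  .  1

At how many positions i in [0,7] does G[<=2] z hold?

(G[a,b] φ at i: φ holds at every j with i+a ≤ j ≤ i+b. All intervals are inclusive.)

Evaluate at each i in [0,7]:
  i=0: ✗ (fails at j=0)
  i=1: ✗ (fails at j=1)
  i=2: ✗ (fails at j=3)
  i=3: ✗ (fails at j=3)
  i=4: ✗ (fails at j=4)
  i=5: ✗ (fails at j=5)
  i=6: ✓ (all of [6,8])
  i=7: ✓ (all of [7,9])
Positions where it holds: {6, 7} → 2.

2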